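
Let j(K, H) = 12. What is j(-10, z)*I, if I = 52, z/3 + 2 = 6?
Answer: 624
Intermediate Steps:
z = 12 (z = -6 + 3*6 = -6 + 18 = 12)
j(-10, z)*I = 12*52 = 624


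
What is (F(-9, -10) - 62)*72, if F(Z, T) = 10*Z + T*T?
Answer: -3744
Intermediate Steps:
F(Z, T) = T² + 10*Z (F(Z, T) = 10*Z + T² = T² + 10*Z)
(F(-9, -10) - 62)*72 = (((-10)² + 10*(-9)) - 62)*72 = ((100 - 90) - 62)*72 = (10 - 62)*72 = -52*72 = -3744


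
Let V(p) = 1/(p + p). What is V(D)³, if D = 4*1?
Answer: 1/512 ≈ 0.0019531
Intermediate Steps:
D = 4
V(p) = 1/(2*p)
V(D)³ = ((½)/4)³ = ((½)*(¼))³ = (⅛)³ = 1/512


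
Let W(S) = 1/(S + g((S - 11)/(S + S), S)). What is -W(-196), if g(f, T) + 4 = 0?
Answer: 1/200 ≈ 0.0050000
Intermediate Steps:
g(f, T) = -4 (g(f, T) = -4 + 0 = -4)
W(S) = 1/(-4 + S) (W(S) = 1/(S - 4) = 1/(-4 + S))
-W(-196) = -1/(-4 - 196) = -1/(-200) = -1*(-1/200) = 1/200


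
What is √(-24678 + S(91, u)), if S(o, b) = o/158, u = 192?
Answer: I*√616047214/158 ≈ 157.09*I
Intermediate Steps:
S(o, b) = o/158 (S(o, b) = o*(1/158) = o/158)
√(-24678 + S(91, u)) = √(-24678 + (1/158)*91) = √(-24678 + 91/158) = √(-3899033/158) = I*√616047214/158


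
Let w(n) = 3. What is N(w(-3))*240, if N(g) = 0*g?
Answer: 0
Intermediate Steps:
N(g) = 0
N(w(-3))*240 = 0*240 = 0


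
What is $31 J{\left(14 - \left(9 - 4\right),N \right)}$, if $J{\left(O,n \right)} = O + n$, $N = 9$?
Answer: $558$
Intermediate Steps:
$31 J{\left(14 - \left(9 - 4\right),N \right)} = 31 \left(\left(14 - \left(9 - 4\right)\right) + 9\right) = 31 \left(\left(14 - 5\right) + 9\right) = 31 \left(9 + 9\right) = 31 \cdot 18 = 558$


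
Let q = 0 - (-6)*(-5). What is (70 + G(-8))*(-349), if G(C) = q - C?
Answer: -16752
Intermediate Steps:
q = -30 (q = 0 - 3*10 = 0 - 30 = -30)
G(C) = -30 - C
(70 + G(-8))*(-349) = (70 + (-30 - 1*(-8)))*(-349) = (70 + (-30 + 8))*(-349) = (70 - 22)*(-349) = 48*(-349) = -16752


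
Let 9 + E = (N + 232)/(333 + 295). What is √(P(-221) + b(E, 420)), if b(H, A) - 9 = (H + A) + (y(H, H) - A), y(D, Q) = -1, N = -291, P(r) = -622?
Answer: I*√61434571/314 ≈ 24.962*I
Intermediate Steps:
E = -5711/628 (E = -9 + (-291 + 232)/(333 + 295) = -9 - 59/628 = -5711/628 ≈ -9.0939)
b(H, A) = 8 + H (b(H, A) = 9 + ((H + A) + (-1 - A)) = 9 + ((A + H) + (-1 - A)) = 9 + (-1 + H) = 8 + H)
√(P(-221) + b(E, 420)) = √(-622 + (8 - 5711/628)) = √(-622 - 687/628) = √(-391303/628) = I*√61434571/314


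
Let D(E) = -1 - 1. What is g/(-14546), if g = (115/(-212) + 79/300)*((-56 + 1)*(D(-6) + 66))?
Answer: -55792/826005 ≈ -0.067544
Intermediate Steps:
D(E) = -2
g = 781088/795 (g = (115/(-212) + 79/300)*((-56 + 1)*(-2 + 66)) = (115*(-1/212) + 79*(1/300))*(-55*64) = (-115/212 + 79/300)*(-3520) = -2219/7950*(-3520) = 781088/795 ≈ 982.50)
g/(-14546) = (781088/795)/(-14546) = (781088/795)*(-1/14546) = -55792/826005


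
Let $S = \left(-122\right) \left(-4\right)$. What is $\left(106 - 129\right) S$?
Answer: $-11224$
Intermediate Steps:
$S = 488$
$\left(106 - 129\right) S = \left(106 - 129\right) 488 = \left(-23\right) 488 = -11224$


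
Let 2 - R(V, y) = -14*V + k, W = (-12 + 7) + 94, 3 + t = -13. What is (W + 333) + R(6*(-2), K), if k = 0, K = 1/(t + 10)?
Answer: 256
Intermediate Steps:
t = -16 (t = -3 - 13 = -16)
K = -⅙ (K = 1/(-16 + 10) = 1/(-6) = -⅙ ≈ -0.16667)
W = 89 (W = -5 + 94 = 89)
R(V, y) = 2 + 14*V (R(V, y) = 2 - (-14*V + 0) = 2 - (-14)*V = 2 + 14*V)
(W + 333) + R(6*(-2), K) = (89 + 333) + (2 + 14*(6*(-2))) = 422 + (2 + 14*(-12)) = 422 + (2 - 168) = 422 - 166 = 256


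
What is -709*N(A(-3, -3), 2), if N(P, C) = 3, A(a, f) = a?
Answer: -2127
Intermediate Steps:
-709*N(A(-3, -3), 2) = -709*3 = -2127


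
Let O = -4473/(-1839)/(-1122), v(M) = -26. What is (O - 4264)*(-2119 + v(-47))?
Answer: 190626864675/20842 ≈ 9.1463e+6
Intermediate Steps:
O = -497/229262 (O = -4473*(-1/1839)*(-1/1122) = (1491/613)*(-1/1122) = -497/229262 ≈ -0.0021678)
(O - 4264)*(-2119 + v(-47)) = (-497/229262 - 4264)*(-2119 - 26) = -977573665/229262*(-2145) = 190626864675/20842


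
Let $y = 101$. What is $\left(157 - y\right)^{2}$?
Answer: $3136$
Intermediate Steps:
$\left(157 - y\right)^{2} = \left(157 - 101\right)^{2} = 56^{2} = 3136$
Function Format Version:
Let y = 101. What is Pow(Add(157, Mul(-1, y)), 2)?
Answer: 3136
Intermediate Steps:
Pow(Add(157, Mul(-1, y)), 2) = Pow(Add(157, Mul(-1, 101)), 2) = Pow(Add(157, -101), 2) = Pow(56, 2) = 3136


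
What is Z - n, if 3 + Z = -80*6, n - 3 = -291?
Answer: -195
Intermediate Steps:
n = -288 (n = 3 - 291 = -288)
Z = -483 (Z = -3 - 80*6 = -3 - 480 = -483)
Z - n = -483 - 1*(-288) = -483 + 288 = -195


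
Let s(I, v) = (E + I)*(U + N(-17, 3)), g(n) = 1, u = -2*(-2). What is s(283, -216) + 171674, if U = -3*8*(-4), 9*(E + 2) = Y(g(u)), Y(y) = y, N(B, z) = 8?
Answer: 1808186/9 ≈ 2.0091e+5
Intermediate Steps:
u = 4
E = -17/9 (E = -2 + (1/9)*1 = -2 + 1/9 = -17/9 ≈ -1.8889)
U = 96 (U = -24*(-4) = 96)
s(I, v) = -1768/9 + 104*I (s(I, v) = (-17/9 + I)*(96 + 8) = (-17/9 + I)*104 = -1768/9 + 104*I)
s(283, -216) + 171674 = (-1768/9 + 104*283) + 171674 = (-1768/9 + 29432) + 171674 = 263120/9 + 171674 = 1808186/9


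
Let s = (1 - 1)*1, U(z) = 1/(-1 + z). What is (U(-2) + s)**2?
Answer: 1/9 ≈ 0.11111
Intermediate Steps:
s = 0 (s = 0*1 = 0)
(U(-2) + s)**2 = (1/(-1 - 2) + 0)**2 = (1/(-3) + 0)**2 = (-1/3 + 0)**2 = (-1/3)**2 = 1/9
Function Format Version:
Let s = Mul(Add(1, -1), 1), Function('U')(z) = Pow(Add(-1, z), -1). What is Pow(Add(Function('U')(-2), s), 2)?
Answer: Rational(1, 9) ≈ 0.11111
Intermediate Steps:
s = 0 (s = Mul(0, 1) = 0)
Pow(Add(Function('U')(-2), s), 2) = Pow(Add(Pow(Add(-1, -2), -1), 0), 2) = Pow(Add(Pow(-3, -1), 0), 2) = Pow(Add(Rational(-1, 3), 0), 2) = Pow(Rational(-1, 3), 2) = Rational(1, 9)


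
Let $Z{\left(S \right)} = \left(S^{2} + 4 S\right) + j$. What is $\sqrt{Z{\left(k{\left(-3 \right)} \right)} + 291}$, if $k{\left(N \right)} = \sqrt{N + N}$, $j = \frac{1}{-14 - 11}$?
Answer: $\frac{2 \sqrt{1781 + 25 i \sqrt{6}}}{5} \approx 16.883 + 0.29017 i$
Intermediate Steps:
$j = - \frac{1}{25}$ ($j = \frac{1}{-25} = - \frac{1}{25} \approx -0.04$)
$k{\left(N \right)} = \sqrt{2} \sqrt{N}$ ($k{\left(N \right)} = \sqrt{2 N} = \sqrt{2} \sqrt{N}$)
$Z{\left(S \right)} = - \frac{1}{25} + S^{2} + 4 S$ ($Z{\left(S \right)} = \left(S^{2} + 4 S\right) - \frac{1}{25} = - \frac{1}{25} + S^{2} + 4 S$)
$\sqrt{Z{\left(k{\left(-3 \right)} \right)} + 291} = \sqrt{\left(- \frac{1}{25} + \left(\sqrt{2} \sqrt{-3}\right)^{2} + 4 \sqrt{2} \sqrt{-3}\right) + 291} = \sqrt{\left(- \frac{1}{25} + \left(\sqrt{2} i \sqrt{3}\right)^{2} + 4 \sqrt{2} i \sqrt{3}\right) + 291} = \sqrt{\left(- \frac{1}{25} + \left(i \sqrt{6}\right)^{2} + 4 i \sqrt{6}\right) + 291} = \sqrt{\left(- \frac{1}{25} - 6 + 4 i \sqrt{6}\right) + 291} = \sqrt{\left(- \frac{151}{25} + 4 i \sqrt{6}\right) + 291} = \sqrt{\frac{7124}{25} + 4 i \sqrt{6}}$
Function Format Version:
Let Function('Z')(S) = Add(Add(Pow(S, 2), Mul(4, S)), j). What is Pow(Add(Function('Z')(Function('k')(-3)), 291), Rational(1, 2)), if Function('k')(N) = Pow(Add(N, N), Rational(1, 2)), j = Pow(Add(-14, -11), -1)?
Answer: Mul(Rational(2, 5), Pow(Add(1781, Mul(25, I, Pow(6, Rational(1, 2)))), Rational(1, 2))) ≈ Add(16.883, Mul(0.29017, I))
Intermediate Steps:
j = Rational(-1, 25) (j = Pow(-25, -1) = Rational(-1, 25) ≈ -0.040000)
Function('k')(N) = Mul(Pow(2, Rational(1, 2)), Pow(N, Rational(1, 2))) (Function('k')(N) = Pow(Mul(2, N), Rational(1, 2)) = Mul(Pow(2, Rational(1, 2)), Pow(N, Rational(1, 2))))
Function('Z')(S) = Add(Rational(-1, 25), Pow(S, 2), Mul(4, S)) (Function('Z')(S) = Add(Add(Pow(S, 2), Mul(4, S)), Rational(-1, 25)) = Add(Rational(-1, 25), Pow(S, 2), Mul(4, S)))
Pow(Add(Function('Z')(Function('k')(-3)), 291), Rational(1, 2)) = Pow(Add(Add(Rational(-1, 25), Pow(Mul(Pow(2, Rational(1, 2)), Pow(-3, Rational(1, 2))), 2), Mul(4, Mul(Pow(2, Rational(1, 2)), Pow(-3, Rational(1, 2))))), 291), Rational(1, 2)) = Pow(Add(Add(Rational(-1, 25), Pow(Mul(Pow(2, Rational(1, 2)), Mul(I, Pow(3, Rational(1, 2)))), 2), Mul(4, Mul(Pow(2, Rational(1, 2)), Mul(I, Pow(3, Rational(1, 2)))))), 291), Rational(1, 2)) = Pow(Add(Add(Rational(-1, 25), Pow(Mul(I, Pow(6, Rational(1, 2))), 2), Mul(4, Mul(I, Pow(6, Rational(1, 2))))), 291), Rational(1, 2)) = Pow(Add(Add(Rational(-1, 25), -6, Mul(4, I, Pow(6, Rational(1, 2)))), 291), Rational(1, 2)) = Pow(Add(Add(Rational(-151, 25), Mul(4, I, Pow(6, Rational(1, 2)))), 291), Rational(1, 2)) = Pow(Add(Rational(7124, 25), Mul(4, I, Pow(6, Rational(1, 2)))), Rational(1, 2))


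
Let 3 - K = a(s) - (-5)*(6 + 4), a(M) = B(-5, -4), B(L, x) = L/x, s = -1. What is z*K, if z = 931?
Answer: -179683/4 ≈ -44921.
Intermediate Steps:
a(M) = 5/4 (a(M) = -5/(-4) = -5*(-¼) = 5/4)
K = -193/4 (K = 3 - (5/4 - (-5)*(6 + 4)) = 3 - (5/4 - (-5)*10) = 3 - (5/4 - 1*(-50)) = 3 - (5/4 + 50) = 3 - 1*205/4 = 3 - 205/4 = -193/4 ≈ -48.250)
z*K = 931*(-193/4) = -179683/4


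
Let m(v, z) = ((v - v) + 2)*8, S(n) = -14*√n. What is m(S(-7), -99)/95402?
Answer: 8/47701 ≈ 0.00016771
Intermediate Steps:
m(v, z) = 16 (m(v, z) = (0 + 2)*8 = 2*8 = 16)
m(S(-7), -99)/95402 = 16/95402 = 16*(1/95402) = 8/47701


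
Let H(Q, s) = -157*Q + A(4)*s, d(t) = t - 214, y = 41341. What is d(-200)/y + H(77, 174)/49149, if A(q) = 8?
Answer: -462572363/2031868809 ≈ -0.22766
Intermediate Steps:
d(t) = -214 + t
H(Q, s) = -157*Q + 8*s
d(-200)/y + H(77, 174)/49149 = (-214 - 200)/41341 + (-157*77 + 8*174)/49149 = -414*1/41341 + (-12089 + 1392)*(1/49149) = -414/41341 - 10697*1/49149 = -414/41341 - 10697/49149 = -462572363/2031868809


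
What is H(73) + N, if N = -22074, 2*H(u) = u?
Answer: -44075/2 ≈ -22038.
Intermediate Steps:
H(u) = u/2
H(73) + N = (½)*73 - 22074 = 73/2 - 22074 = -44075/2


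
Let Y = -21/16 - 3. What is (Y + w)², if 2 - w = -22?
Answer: 99225/256 ≈ 387.60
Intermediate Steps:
w = 24 (w = 2 - 1*(-22) = 2 + 22 = 24)
Y = -69/16 (Y = -21*1/16 - 3 = -21/16 - 3 = -69/16 ≈ -4.3125)
(Y + w)² = (-69/16 + 24)² = (315/16)² = 99225/256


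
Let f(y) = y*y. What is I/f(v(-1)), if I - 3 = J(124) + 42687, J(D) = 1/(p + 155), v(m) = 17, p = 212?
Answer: 15667231/106063 ≈ 147.72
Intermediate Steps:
f(y) = y**2
J(D) = 1/367 (J(D) = 1/(212 + 155) = 1/367)
I = 15667231/367 (I = 3 + (1/367 + 42687) = 3 + 15666130/367 = 15667231/367 ≈ 42690.)
I/f(v(-1)) = 15667231/(367*(17**2)) = (15667231/367)/289 = (15667231/367)*(1/289) = 15667231/106063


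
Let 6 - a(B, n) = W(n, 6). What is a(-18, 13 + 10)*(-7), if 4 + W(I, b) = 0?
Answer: -70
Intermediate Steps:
W(I, b) = -4 (W(I, b) = -4 + 0 = -4)
a(B, n) = 10 (a(B, n) = 6 - 1*(-4) = 6 + 4 = 10)
a(-18, 13 + 10)*(-7) = 10*(-7) = -70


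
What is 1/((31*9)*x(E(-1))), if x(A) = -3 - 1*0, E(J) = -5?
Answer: -1/837 ≈ -0.0011947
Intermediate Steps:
x(A) = -3 (x(A) = -3 + 0 = -3)
1/((31*9)*x(E(-1))) = 1/((31*9)*(-3)) = 1/(279*(-3)) = 1/(-837) = -1/837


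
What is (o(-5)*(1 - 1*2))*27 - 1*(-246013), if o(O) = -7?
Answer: 246202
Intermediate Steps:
(o(-5)*(1 - 1*2))*27 - 1*(-246013) = -7*(1 - 1*2)*27 - 1*(-246013) = -7*(1 - 2)*27 + 246013 = -7*(-1)*27 + 246013 = 7*27 + 246013 = 189 + 246013 = 246202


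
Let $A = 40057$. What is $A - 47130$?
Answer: $-7073$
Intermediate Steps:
$A - 47130 = 40057 - 47130 = -7073$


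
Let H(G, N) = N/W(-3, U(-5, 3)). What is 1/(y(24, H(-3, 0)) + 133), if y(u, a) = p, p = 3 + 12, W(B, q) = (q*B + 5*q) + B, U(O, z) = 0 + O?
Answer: 1/148 ≈ 0.0067568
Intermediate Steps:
U(O, z) = O
W(B, q) = B + 5*q + B*q (W(B, q) = (B*q + 5*q) + B = (5*q + B*q) + B = B + 5*q + B*q)
H(G, N) = -N/13 (H(G, N) = N/(-3 + 5*(-5) - 3*(-5)) = N/(-3 - 25 + 15) = N/(-13) = N*(-1/13) = -N/13)
p = 15
y(u, a) = 15
1/(y(24, H(-3, 0)) + 133) = 1/(15 + 133) = 1/148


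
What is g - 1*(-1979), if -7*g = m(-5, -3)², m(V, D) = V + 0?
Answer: 13828/7 ≈ 1975.4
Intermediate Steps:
m(V, D) = V
g = -25/7 (g = -⅐*(-5)² = -⅐*25 = -25/7 ≈ -3.5714)
g - 1*(-1979) = -25/7 - 1*(-1979) = -25/7 + 1979 = 13828/7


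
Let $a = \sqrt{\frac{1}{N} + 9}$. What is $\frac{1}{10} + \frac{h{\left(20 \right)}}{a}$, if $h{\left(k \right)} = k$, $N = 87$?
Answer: $\frac{1}{10} + \frac{5 \sqrt{87}}{7} \approx 6.7624$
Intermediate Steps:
$a = \frac{28 \sqrt{87}}{87}$ ($a = \sqrt{\frac{1}{87} + 9} = \sqrt{\frac{784}{87}} = \frac{28 \sqrt{87}}{87} \approx 3.0019$)
$\frac{1}{10} + \frac{h{\left(20 \right)}}{a} = \frac{1}{10} + \frac{20}{\frac{28}{87} \sqrt{87}} = \frac{1}{10} + 20 \frac{\sqrt{87}}{28} = \frac{1}{10} + \frac{5 \sqrt{87}}{7}$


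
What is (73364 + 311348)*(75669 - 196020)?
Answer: -46300473912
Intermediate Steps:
(73364 + 311348)*(75669 - 196020) = 384712*(-120351) = -46300473912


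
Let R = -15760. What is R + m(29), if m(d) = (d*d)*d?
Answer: 8629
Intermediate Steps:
m(d) = d**3 (m(d) = d**2*d = d**3)
R + m(29) = -15760 + 29**3 = -15760 + 24389 = 8629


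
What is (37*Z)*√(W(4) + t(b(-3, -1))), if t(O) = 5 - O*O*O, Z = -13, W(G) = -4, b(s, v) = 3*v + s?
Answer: -481*√217 ≈ -7085.6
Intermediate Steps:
b(s, v) = s + 3*v
t(O) = 5 - O³ (t(O) = 5 - O²*O = 5 - O³)
(37*Z)*√(W(4) + t(b(-3, -1))) = (37*(-13))*√(-4 + (5 - (-3 + 3*(-1))³)) = -481*√(-4 + (5 - (-3 - 3)³)) = -481*√(-4 + (5 - 1*(-6)³)) = -481*√(-4 + (5 - 1*(-216))) = -481*√(-4 + (5 + 216)) = -481*√(-4 + 221) = -481*√217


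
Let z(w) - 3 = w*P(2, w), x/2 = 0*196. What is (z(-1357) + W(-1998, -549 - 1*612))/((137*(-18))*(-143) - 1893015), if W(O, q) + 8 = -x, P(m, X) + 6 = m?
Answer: -5423/1540377 ≈ -0.0035206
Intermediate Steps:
P(m, X) = -6 + m
x = 0 (x = 2*(0*196) = 2*0 = 0)
W(O, q) = -8 (W(O, q) = -8 - 1*0 = -8 + 0 = -8)
z(w) = 3 - 4*w (z(w) = 3 + w*(-6 + 2) = 3 + w*(-4) = 3 - 4*w)
(z(-1357) + W(-1998, -549 - 1*612))/((137*(-18))*(-143) - 1893015) = ((3 - 4*(-1357)) - 8)/((137*(-18))*(-143) - 1893015) = ((3 + 5428) - 8)/(-2466*(-143) - 1893015) = (5431 - 8)/(352638 - 1893015) = 5423/(-1540377) = 5423*(-1/1540377) = -5423/1540377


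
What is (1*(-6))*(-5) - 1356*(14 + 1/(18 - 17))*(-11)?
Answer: 223770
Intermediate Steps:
(1*(-6))*(-5) - 1356*(14 + 1/(18 - 17))*(-11) = -6*(-5) - 1356*(14 + 1/1)*(-11) = 30 - 1356*(14 + 1)*(-11) = 30 - 20340*(-11) = 30 - 1356*(-165) = 30 + 223740 = 223770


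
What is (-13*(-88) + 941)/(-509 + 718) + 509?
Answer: 108466/209 ≈ 518.98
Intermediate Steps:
(-13*(-88) + 941)/(-509 + 718) + 509 = (1144 + 941)/209 + 509 = 2085*(1/209) + 509 = 2085/209 + 509 = 108466/209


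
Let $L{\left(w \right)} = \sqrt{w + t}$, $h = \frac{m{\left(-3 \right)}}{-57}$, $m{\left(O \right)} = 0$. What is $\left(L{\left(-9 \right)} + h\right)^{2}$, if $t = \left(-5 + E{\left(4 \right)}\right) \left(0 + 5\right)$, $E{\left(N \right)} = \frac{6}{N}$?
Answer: $- \frac{53}{2} \approx -26.5$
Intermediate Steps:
$t = - \frac{35}{2}$ ($t = \left(-5 + \frac{6}{4}\right) \left(0 + 5\right) = \left(-5 + 6 \cdot \frac{1}{4}\right) 5 = \left(-5 + \frac{3}{2}\right) 5 = \left(- \frac{7}{2}\right) 5 = - \frac{35}{2} \approx -17.5$)
$h = 0$ ($h = \frac{0}{-57} = 0 \left(- \frac{1}{57}\right) = 0$)
$L{\left(w \right)} = \sqrt{- \frac{35}{2} + w}$ ($L{\left(w \right)} = \sqrt{w - \frac{35}{2}} = \sqrt{- \frac{35}{2} + w}$)
$\left(L{\left(-9 \right)} + h\right)^{2} = \left(\frac{\sqrt{-70 + 4 \left(-9\right)}}{2} + 0\right)^{2} = \left(\frac{\sqrt{-70 - 36}}{2} + 0\right)^{2} = \left(\frac{\sqrt{-106}}{2} + 0\right)^{2} = \left(\frac{i \sqrt{106}}{2} + 0\right)^{2} = \left(\frac{i \sqrt{106}}{2}\right)^{2} = - \frac{53}{2}$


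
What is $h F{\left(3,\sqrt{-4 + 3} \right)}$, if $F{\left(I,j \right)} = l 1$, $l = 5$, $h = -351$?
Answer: $-1755$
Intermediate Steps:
$F{\left(I,j \right)} = 5$ ($F{\left(I,j \right)} = 5 \cdot 1 = 5$)
$h F{\left(3,\sqrt{-4 + 3} \right)} = \left(-351\right) 5 = -1755$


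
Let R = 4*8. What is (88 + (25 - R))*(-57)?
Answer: -4617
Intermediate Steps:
R = 32
(88 + (25 - R))*(-57) = (88 + (25 - 1*32))*(-57) = (88 + (25 - 32))*(-57) = (88 - 7)*(-57) = 81*(-57) = -4617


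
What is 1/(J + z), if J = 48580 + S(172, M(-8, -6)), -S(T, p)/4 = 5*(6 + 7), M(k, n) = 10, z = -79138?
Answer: -1/30818 ≈ -3.2449e-5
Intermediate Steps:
S(T, p) = -260 (S(T, p) = -20*(6 + 7) = -20*13 = -4*65 = -260)
J = 48320 (J = 48580 - 260 = 48320)
1/(J + z) = 1/(48320 - 79138) = 1/(-30818) = -1/30818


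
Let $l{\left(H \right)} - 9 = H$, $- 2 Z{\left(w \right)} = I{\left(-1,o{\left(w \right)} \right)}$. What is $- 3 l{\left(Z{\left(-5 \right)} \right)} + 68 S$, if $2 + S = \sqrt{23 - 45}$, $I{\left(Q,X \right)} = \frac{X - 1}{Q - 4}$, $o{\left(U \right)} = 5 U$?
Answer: $- \frac{776}{5} + 68 i \sqrt{22} \approx -155.2 + 318.95 i$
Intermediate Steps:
$I{\left(Q,X \right)} = \frac{-1 + X}{-4 + Q}$
$Z{\left(w \right)} = - \frac{1}{10} + \frac{w}{2}$ ($Z{\left(w \right)} = - \frac{\frac{1}{-4 - 1} \left(-1 + 5 w\right)}{2} = - \frac{\frac{1}{-5} \left(-1 + 5 w\right)}{2} = - \frac{\left(- \frac{1}{5}\right) \left(-1 + 5 w\right)}{2} = - \frac{\frac{1}{5} - w}{2} = - \frac{1}{10} + \frac{w}{2}$)
$l{\left(H \right)} = 9 + H$
$S = -2 + i \sqrt{22}$ ($S = -2 + \sqrt{23 - 45} = -2 + \sqrt{-22} = -2 + i \sqrt{22} \approx -2.0 + 4.6904 i$)
$- 3 l{\left(Z{\left(-5 \right)} \right)} + 68 S = - 3 \left(9 + \left(- \frac{1}{10} + \frac{1}{2} \left(-5\right)\right)\right) + 68 \left(-2 + i \sqrt{22}\right) = - 3 \left(9 - \frac{13}{5}\right) - \left(136 - 68 i \sqrt{22}\right) = \left(-3\right) \frac{32}{5} - \left(136 - 68 i \sqrt{22}\right) = - \frac{96}{5} - \left(136 - 68 i \sqrt{22}\right) = - \frac{776}{5} + 68 i \sqrt{22}$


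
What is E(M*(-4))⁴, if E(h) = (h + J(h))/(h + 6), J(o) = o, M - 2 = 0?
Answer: 4096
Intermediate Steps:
M = 2 (M = 2 + 0 = 2)
E(h) = 2*h/(6 + h) (E(h) = (h + h)/(h + 6) = (2*h)/(6 + h) = 2*h/(6 + h))
E(M*(-4))⁴ = (2*(2*(-4))/(6 + 2*(-4)))⁴ = (2*(-8)/(6 - 8))⁴ = (2*(-8)/(-2))⁴ = (2*(-8)*(-½))⁴ = 8⁴ = 4096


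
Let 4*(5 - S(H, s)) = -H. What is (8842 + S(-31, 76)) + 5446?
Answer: 57141/4 ≈ 14285.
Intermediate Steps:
S(H, s) = 5 + H/4 (S(H, s) = 5 - (-1)*H/4 = 5 + H/4)
(8842 + S(-31, 76)) + 5446 = (8842 + (5 + (¼)*(-31))) + 5446 = (8842 + (5 - 31/4)) + 5446 = (8842 - 11/4) + 5446 = 35357/4 + 5446 = 57141/4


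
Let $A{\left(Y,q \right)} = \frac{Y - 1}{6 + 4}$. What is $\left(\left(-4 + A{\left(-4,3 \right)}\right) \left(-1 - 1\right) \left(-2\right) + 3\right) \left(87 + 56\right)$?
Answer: $-2145$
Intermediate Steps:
$A{\left(Y,q \right)} = - \frac{1}{10} + \frac{Y}{10}$ ($A{\left(Y,q \right)} = \frac{-1 + Y}{10} = \left(-1 + Y\right) \frac{1}{10} = - \frac{1}{10} + \frac{Y}{10}$)
$\left(\left(-4 + A{\left(-4,3 \right)}\right) \left(-1 - 1\right) \left(-2\right) + 3\right) \left(87 + 56\right) = \left(\left(-4 + \left(- \frac{1}{10} + \frac{1}{10} \left(-4\right)\right)\right) \left(-1 - 1\right) \left(-2\right) + 3\right) \left(87 + 56\right) = \left(\left(-4 - \frac{1}{2}\right) \left(-2\right) \left(-2\right) + 3\right) 143 = \left(\left(- \frac{9}{2}\right) \left(-2\right) \left(-2\right) + 3\right) 143 = \left(9 \left(-2\right) + 3\right) 143 = \left(-18 + 3\right) 143 = \left(-15\right) 143 = -2145$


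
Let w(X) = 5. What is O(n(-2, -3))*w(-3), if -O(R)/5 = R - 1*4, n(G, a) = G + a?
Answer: 225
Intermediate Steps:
O(R) = 20 - 5*R (O(R) = -5*(R - 1*4) = -5*(R - 4) = -5*(-4 + R) = 20 - 5*R)
O(n(-2, -3))*w(-3) = (20 - 5*(-2 - 3))*5 = (20 - 5*(-5))*5 = (20 + 25)*5 = 45*5 = 225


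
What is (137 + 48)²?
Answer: 34225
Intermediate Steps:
(137 + 48)² = 185² = 34225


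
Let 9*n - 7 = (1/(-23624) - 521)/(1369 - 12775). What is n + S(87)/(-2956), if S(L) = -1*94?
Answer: 1459977989363/1792147492944 ≈ 0.81465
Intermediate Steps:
S(L) = -94
n = 1898495513/2425098096 (n = 7/9 + ((1/(-23624) - 521)/(1369 - 12775))/9 = 7/9 + ((-1/23624 - 521)/(-11406))/9 = 7/9 + (-12308105/23624*(-1/11406))/9 = 7/9 + (1/9)*(12308105/269455344) = 7/9 + 12308105/2425098096 = 1898495513/2425098096 ≈ 0.78285)
n + S(87)/(-2956) = 1898495513/2425098096 - 94/(-2956) = 1898495513/2425098096 - 94*(-1/2956) = 1898495513/2425098096 + 47/1478 = 1459977989363/1792147492944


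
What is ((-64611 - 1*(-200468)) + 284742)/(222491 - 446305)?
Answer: -420599/223814 ≈ -1.8792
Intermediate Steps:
((-64611 - 1*(-200468)) + 284742)/(222491 - 446305) = ((-64611 + 200468) + 284742)/(-223814) = (135857 + 284742)*(-1/223814) = 420599*(-1/223814) = -420599/223814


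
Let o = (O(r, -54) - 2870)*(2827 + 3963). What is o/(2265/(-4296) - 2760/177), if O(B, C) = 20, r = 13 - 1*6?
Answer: 108997968800/90799 ≈ 1.2004e+6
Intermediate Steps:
r = 7 (r = 13 - 6 = 7)
o = -19351500 (o = (20 - 2870)*(2827 + 3963) = -2850*6790 = -19351500)
o/(2265/(-4296) - 2760/177) = -19351500/(2265/(-4296) - 2760/177) = -19351500/(2265*(-1/4296) - 2760*1/177) = -19351500/(-755/1432 - 920/59) = -19351500/(-1361985/84488) = -19351500*(-84488/1361985) = 108997968800/90799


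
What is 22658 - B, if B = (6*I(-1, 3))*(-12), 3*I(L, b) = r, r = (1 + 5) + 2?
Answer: 22850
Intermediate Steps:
r = 8 (r = 6 + 2 = 8)
I(L, b) = 8/3 (I(L, b) = (⅓)*8 = 8/3)
B = -192 (B = (6*(8/3))*(-12) = 16*(-12) = -192)
22658 - B = 22658 - 1*(-192) = 22658 + 192 = 22850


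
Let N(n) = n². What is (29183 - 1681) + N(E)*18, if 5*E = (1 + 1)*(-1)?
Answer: 687622/25 ≈ 27505.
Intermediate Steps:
E = -⅖ (E = ((1 + 1)*(-1))/5 = (2*(-1))/5 = (⅕)*(-2) = -⅖ ≈ -0.40000)
(29183 - 1681) + N(E)*18 = (29183 - 1681) + (-⅖)²*18 = 27502 + (4/25)*18 = 27502 + 72/25 = 687622/25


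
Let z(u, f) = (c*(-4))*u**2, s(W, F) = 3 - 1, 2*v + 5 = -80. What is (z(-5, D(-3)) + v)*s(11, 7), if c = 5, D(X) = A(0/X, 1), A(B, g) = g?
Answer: -1085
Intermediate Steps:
D(X) = 1
v = -85/2 (v = -5/2 + (1/2)*(-80) = -5/2 - 40 = -85/2 ≈ -42.500)
s(W, F) = 2
z(u, f) = -20*u**2 (z(u, f) = (5*(-4))*u**2 = -20*u**2)
(z(-5, D(-3)) + v)*s(11, 7) = (-20*(-5)**2 - 85/2)*2 = (-20*25 - 85/2)*2 = (-500 - 85/2)*2 = -1085/2*2 = -1085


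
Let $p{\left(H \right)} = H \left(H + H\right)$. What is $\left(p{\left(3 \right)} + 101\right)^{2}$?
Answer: $14161$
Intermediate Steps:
$p{\left(H \right)} = 2 H^{2}$ ($p{\left(H \right)} = H 2 H = 2 H^{2}$)
$\left(p{\left(3 \right)} + 101\right)^{2} = \left(2 \cdot 3^{2} + 101\right)^{2} = \left(2 \cdot 9 + 101\right)^{2} = \left(18 + 101\right)^{2} = 119^{2} = 14161$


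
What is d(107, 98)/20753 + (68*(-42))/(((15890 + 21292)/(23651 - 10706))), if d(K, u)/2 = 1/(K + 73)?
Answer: -11508862535203/11574570690 ≈ -994.32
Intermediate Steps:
d(K, u) = 2/(73 + K) (d(K, u) = 2/(K + 73) = 2/(73 + K))
d(107, 98)/20753 + (68*(-42))/(((15890 + 21292)/(23651 - 10706))) = (2/(73 + 107))/20753 + (68*(-42))/(((15890 + 21292)/(23651 - 10706))) = (2/180)*(1/20753) - 2856/(37182/12945) = (2*(1/180))*(1/20753) - 2856/(37182*(1/12945)) = (1/90)*(1/20753) - 2856/12394/4315 = 1/1867770 - 2856*4315/12394 = 1/1867770 - 6161820/6197 = -11508862535203/11574570690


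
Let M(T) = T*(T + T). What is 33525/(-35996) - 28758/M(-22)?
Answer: -66726573/2177758 ≈ -30.640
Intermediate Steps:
M(T) = 2*T² (M(T) = T*(2*T) = 2*T²)
33525/(-35996) - 28758/M(-22) = 33525/(-35996) - 28758/(2*(-22)²) = 33525*(-1/35996) - 28758/(2*484) = -33525/35996 - 28758/968 = -33525/35996 - 28758*1/968 = -33525/35996 - 14379/484 = -66726573/2177758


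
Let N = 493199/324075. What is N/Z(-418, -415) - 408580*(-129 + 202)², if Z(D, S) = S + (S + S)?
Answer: -878491786650410699/403473375 ≈ -2.1773e+9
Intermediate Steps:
N = 493199/324075 (N = 493199*(1/324075) = 493199/324075 ≈ 1.5219)
Z(D, S) = 3*S (Z(D, S) = S + 2*S = 3*S)
N/Z(-418, -415) - 408580*(-129 + 202)² = 493199/(324075*((3*(-415)))) - 408580*(-129 + 202)² = (493199/324075)/(-1245) - 408580*73² = (493199/324075)*(-1/1245) - 408580/(1/5329) = -493199/403473375 - 408580/1/5329 = -493199/403473375 - 408580*5329 = -493199/403473375 - 2177322820 = -878491786650410699/403473375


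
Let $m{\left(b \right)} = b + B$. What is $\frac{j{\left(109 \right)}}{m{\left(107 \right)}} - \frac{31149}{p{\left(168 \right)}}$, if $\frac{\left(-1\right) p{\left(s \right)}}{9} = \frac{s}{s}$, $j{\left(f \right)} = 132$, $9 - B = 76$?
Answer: $\frac{34643}{10} \approx 3464.3$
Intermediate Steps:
$B = -67$ ($B = 9 - 76 = -67$)
$m{\left(b \right)} = -67 + b$ ($m{\left(b \right)} = b - 67 = -67 + b$)
$p{\left(s \right)} = -9$ ($p{\left(s \right)} = - 9 \frac{s}{s} = \left(-9\right) 1 = -9$)
$\frac{j{\left(109 \right)}}{m{\left(107 \right)}} - \frac{31149}{p{\left(168 \right)}} = \frac{132}{-67 + 107} - \frac{31149}{-9} = \frac{132}{40} - -3461 = 132 \cdot \frac{1}{40} + 3461 = \frac{33}{10} + 3461 = \frac{34643}{10}$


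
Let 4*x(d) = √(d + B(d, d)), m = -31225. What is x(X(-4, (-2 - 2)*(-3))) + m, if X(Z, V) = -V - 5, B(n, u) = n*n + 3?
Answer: -31225 + 5*√11/4 ≈ -31221.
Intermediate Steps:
B(n, u) = 3 + n² (B(n, u) = n² + 3 = 3 + n²)
X(Z, V) = -5 - V
x(d) = √(3 + d + d²)/4 (x(d) = √(d + (3 + d²))/4 = √(3 + d + d²)/4)
x(X(-4, (-2 - 2)*(-3))) + m = √(3 + (-5 - (-2 - 2)*(-3)) + (-5 - (-2 - 2)*(-3))²)/4 - 31225 = √(3 + (-5 - (-4)*(-3)) + (-5 - (-4)*(-3))²)/4 - 31225 = √(3 + (-5 - 1*12) + (-5 - 1*12)²)/4 - 31225 = √(3 + (-5 - 12) + (-5 - 12)²)/4 - 31225 = √(3 - 17 + (-17)²)/4 - 31225 = √(3 - 17 + 289)/4 - 31225 = √275/4 - 31225 = (5*√11)/4 - 31225 = 5*√11/4 - 31225 = -31225 + 5*√11/4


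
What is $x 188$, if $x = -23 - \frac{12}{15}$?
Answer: $- \frac{22372}{5} \approx -4474.4$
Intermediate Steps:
$x = - \frac{119}{5}$ ($x = -23 - 12 \cdot \frac{1}{15} = -23 - \frac{4}{5} = - \frac{119}{5} \approx -23.8$)
$x 188 = \left(- \frac{119}{5}\right) 188 = - \frac{22372}{5}$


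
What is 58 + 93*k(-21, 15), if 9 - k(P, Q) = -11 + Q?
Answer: 523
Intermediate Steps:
k(P, Q) = 20 - Q (k(P, Q) = 9 - (-11 + Q) = 9 + (11 - Q) = 20 - Q)
58 + 93*k(-21, 15) = 58 + 93*(20 - 1*15) = 58 + 93*(20 - 15) = 58 + 93*5 = 58 + 465 = 523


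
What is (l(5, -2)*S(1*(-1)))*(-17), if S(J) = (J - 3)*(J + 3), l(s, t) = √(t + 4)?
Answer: 136*√2 ≈ 192.33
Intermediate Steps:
l(s, t) = √(4 + t)
S(J) = (-3 + J)*(3 + J)
(l(5, -2)*S(1*(-1)))*(-17) = (√(4 - 2)*(-9 + (1*(-1))²))*(-17) = (√2*(-9 + (-1)²))*(-17) = (√2*(-9 + 1))*(-17) = (√2*(-8))*(-17) = -8*√2*(-17) = 136*√2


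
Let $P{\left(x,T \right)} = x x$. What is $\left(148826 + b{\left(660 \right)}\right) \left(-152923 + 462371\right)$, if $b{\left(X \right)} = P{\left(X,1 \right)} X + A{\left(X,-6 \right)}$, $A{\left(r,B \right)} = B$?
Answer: $89011114259360$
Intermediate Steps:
$P{\left(x,T \right)} = x^{2}$
$b{\left(X \right)} = -6 + X^{3}$ ($b{\left(X \right)} = X^{2} X - 6 = X^{3} - 6 = -6 + X^{3}$)
$\left(148826 + b{\left(660 \right)}\right) \left(-152923 + 462371\right) = \left(148826 - \left(6 - 660^{3}\right)\right) \left(-152923 + 462371\right) = \left(148826 + \left(-6 + 287496000\right)\right) 309448 = \left(148826 + 287495994\right) 309448 = 287644820 \cdot 309448 = 89011114259360$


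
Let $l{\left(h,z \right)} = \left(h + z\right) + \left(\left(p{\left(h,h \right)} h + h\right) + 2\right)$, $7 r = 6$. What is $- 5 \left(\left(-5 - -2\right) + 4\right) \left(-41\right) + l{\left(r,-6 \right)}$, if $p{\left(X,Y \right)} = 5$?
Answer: $207$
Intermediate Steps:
$r = \frac{6}{7}$ ($r = \frac{1}{7} \cdot 6 = \frac{6}{7} \approx 0.85714$)
$l{\left(h,z \right)} = 2 + z + 7 h$ ($l{\left(h,z \right)} = \left(h + z\right) + \left(\left(5 h + h\right) + 2\right) = \left(h + z\right) + \left(6 h + 2\right) = \left(h + z\right) + \left(2 + 6 h\right) = 2 + z + 7 h$)
$- 5 \left(\left(-5 - -2\right) + 4\right) \left(-41\right) + l{\left(r,-6 \right)} = - 5 \left(\left(-5 - -2\right) + 4\right) \left(-41\right) + \left(2 - 6 + 7 \cdot \frac{6}{7}\right) = - 5 \left(\left(-5 + 2\right) + 4\right) \left(-41\right) + \left(2 - 6 + 6\right) = - 5 \left(-3 + 4\right) \left(-41\right) + 2 = \left(-5\right) 1 \left(-41\right) + 2 = \left(-5\right) \left(-41\right) + 2 = 205 + 2 = 207$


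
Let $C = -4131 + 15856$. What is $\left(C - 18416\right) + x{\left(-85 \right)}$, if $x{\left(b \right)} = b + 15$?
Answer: $-6761$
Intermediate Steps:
$x{\left(b \right)} = 15 + b$
$C = 11725$
$\left(C - 18416\right) + x{\left(-85 \right)} = \left(11725 - 18416\right) + \left(15 - 85\right) = -6691 - 70 = -6761$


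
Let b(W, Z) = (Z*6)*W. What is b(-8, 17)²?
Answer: 665856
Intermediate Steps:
b(W, Z) = 6*W*Z (b(W, Z) = (6*Z)*W = 6*W*Z)
b(-8, 17)² = (6*(-8)*17)² = (-816)² = 665856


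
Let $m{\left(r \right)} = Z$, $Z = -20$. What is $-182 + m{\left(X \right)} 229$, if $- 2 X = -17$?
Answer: $-4762$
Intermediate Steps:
$X = \frac{17}{2}$ ($X = \left(- \frac{1}{2}\right) \left(-17\right) = \frac{17}{2} \approx 8.5$)
$m{\left(r \right)} = -20$
$-182 + m{\left(X \right)} 229 = -182 - 4580 = -4762$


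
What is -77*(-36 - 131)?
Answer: 12859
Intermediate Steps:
-77*(-36 - 131) = -77*(-167) = 12859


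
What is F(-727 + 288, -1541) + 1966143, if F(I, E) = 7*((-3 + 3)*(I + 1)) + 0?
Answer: 1966143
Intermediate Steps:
F(I, E) = 0 (F(I, E) = 7*(0*(1 + I)) + 0 = 7*0 + 0 = 0 + 0 = 0)
F(-727 + 288, -1541) + 1966143 = 0 + 1966143 = 1966143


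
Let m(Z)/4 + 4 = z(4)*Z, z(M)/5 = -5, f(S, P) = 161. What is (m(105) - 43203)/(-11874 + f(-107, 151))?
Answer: 53719/11713 ≈ 4.5863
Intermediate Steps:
z(M) = -25 (z(M) = 5*(-5) = -25)
m(Z) = -16 - 100*Z (m(Z) = -16 + 4*(-25*Z) = -16 - 100*Z)
(m(105) - 43203)/(-11874 + f(-107, 151)) = ((-16 - 100*105) - 43203)/(-11874 + 161) = ((-16 - 10500) - 43203)/(-11713) = (-10516 - 43203)*(-1/11713) = -53719*(-1/11713) = 53719/11713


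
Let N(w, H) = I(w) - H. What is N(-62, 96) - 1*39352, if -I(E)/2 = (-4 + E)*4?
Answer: -38920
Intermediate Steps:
I(E) = 32 - 8*E (I(E) = -2*(-4 + E)*4 = -2*(-16 + 4*E) = 32 - 8*E)
N(w, H) = 32 - H - 8*w (N(w, H) = (32 - 8*w) - H = 32 - H - 8*w)
N(-62, 96) - 1*39352 = (32 - 1*96 - 8*(-62)) - 1*39352 = (32 - 96 + 496) - 39352 = 432 - 39352 = -38920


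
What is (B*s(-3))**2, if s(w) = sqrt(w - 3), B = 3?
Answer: -54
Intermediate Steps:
s(w) = sqrt(-3 + w)
(B*s(-3))**2 = (3*sqrt(-3 - 3))**2 = (3*sqrt(-6))**2 = (3*(I*sqrt(6)))**2 = (3*I*sqrt(6))**2 = -54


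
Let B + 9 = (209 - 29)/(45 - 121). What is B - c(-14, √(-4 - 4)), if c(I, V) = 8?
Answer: -368/19 ≈ -19.368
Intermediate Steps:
B = -216/19 (B = -9 + (209 - 29)/(45 - 121) = -9 + 180/(-76) = -9 + 180*(-1/76) = -9 - 45/19 = -216/19 ≈ -11.368)
B - c(-14, √(-4 - 4)) = -216/19 - 1*8 = -216/19 - 8 = -368/19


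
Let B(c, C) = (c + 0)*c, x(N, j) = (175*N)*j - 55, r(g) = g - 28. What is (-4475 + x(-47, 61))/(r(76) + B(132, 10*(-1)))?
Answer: -506255/17472 ≈ -28.975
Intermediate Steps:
r(g) = -28 + g
x(N, j) = -55 + 175*N*j (x(N, j) = 175*N*j - 55 = -55 + 175*N*j)
B(c, C) = c**2 (B(c, C) = c*c = c**2)
(-4475 + x(-47, 61))/(r(76) + B(132, 10*(-1))) = (-4475 + (-55 + 175*(-47)*61))/((-28 + 76) + 132**2) = (-4475 + (-55 - 501725))/(48 + 17424) = (-4475 - 501780)/17472 = -506255*1/17472 = -506255/17472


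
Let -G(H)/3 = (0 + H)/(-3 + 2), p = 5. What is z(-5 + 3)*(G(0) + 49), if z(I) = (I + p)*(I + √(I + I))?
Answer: -294 + 294*I ≈ -294.0 + 294.0*I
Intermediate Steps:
G(H) = 3*H (G(H) = -3*(0 + H)/(-3 + 2) = -3*H/(-1) = -3*H*(-1) = -(-3)*H = 3*H)
z(I) = (5 + I)*(I + √2*√I) (z(I) = (I + 5)*(I + √(I + I)) = (5 + I)*(I + √(2*I)) = (5 + I)*(I + √2*√I))
z(-5 + 3)*(G(0) + 49) = ((-5 + 3)² + 5*(-5 + 3) + √2*(-5 + 3)^(3/2) + 5*√2*√(-5 + 3))*(3*0 + 49) = ((-2)² + 5*(-2) + √2*(-2)^(3/2) + 5*√2*√(-2))*(0 + 49) = (4 - 10 + √2*(-2*I*√2) + 5*√2*(I*√2))*49 = (4 - 10 - 4*I + 10*I)*49 = (-6 + 6*I)*49 = -294 + 294*I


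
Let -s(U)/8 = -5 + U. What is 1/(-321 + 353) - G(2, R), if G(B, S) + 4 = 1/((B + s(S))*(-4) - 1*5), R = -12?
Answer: 71885/17824 ≈ 4.0330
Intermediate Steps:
s(U) = 40 - 8*U (s(U) = -8*(-5 + U) = 40 - 8*U)
G(B, S) = -4 + 1/(-165 - 4*B + 32*S) (G(B, S) = -4 + 1/((B + (40 - 8*S))*(-4) - 1*5) = -4 + 1/((40 + B - 8*S)*(-4) - 5) = -4 + 1/((-160 - 4*B + 32*S) - 5) = -4 + 1/(-165 - 4*B + 32*S))
1/(-321 + 353) - G(2, R) = 1/(-321 + 353) - (-661 - 16*2 + 128*(-12))/(165 - 32*(-12) + 4*2) = 1/32 - (-661 - 32 - 1536)/(165 + 384 + 8) = 1/32 - (-2229)/557 = 1/32 - 1*(-2229/557) = 1/32 + 2229/557 = 71885/17824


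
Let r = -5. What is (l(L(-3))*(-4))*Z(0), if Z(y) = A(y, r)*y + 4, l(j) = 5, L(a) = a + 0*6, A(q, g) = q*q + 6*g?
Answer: -80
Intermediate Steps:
A(q, g) = q² + 6*g
L(a) = a (L(a) = a + 0 = a)
Z(y) = 4 + y*(-30 + y²) (Z(y) = (y² + 6*(-5))*y + 4 = (y² - 30)*y + 4 = (-30 + y²)*y + 4 = y*(-30 + y²) + 4 = 4 + y*(-30 + y²))
(l(L(-3))*(-4))*Z(0) = (5*(-4))*(4 + 0*(-30 + 0²)) = -20*(4 + 0*(-30 + 0)) = -20*(4 + 0*(-30)) = -20*(4 + 0) = -20*4 = -80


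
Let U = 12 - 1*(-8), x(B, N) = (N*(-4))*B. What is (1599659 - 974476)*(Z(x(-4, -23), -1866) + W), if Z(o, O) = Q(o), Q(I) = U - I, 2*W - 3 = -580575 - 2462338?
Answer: -950945230261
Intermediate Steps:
x(B, N) = -4*B*N (x(B, N) = (-4*N)*B = -4*B*N)
W = -1521455 (W = 3/2 + (-580575 - 2462338)/2 = 3/2 + (½)*(-3042913) = 3/2 - 3042913/2 = -1521455)
U = 20 (U = 12 + 8 = 20)
Q(I) = 20 - I
Z(o, O) = 20 - o
(1599659 - 974476)*(Z(x(-4, -23), -1866) + W) = (1599659 - 974476)*((20 - (-4)*(-4)*(-23)) - 1521455) = 625183*((20 - 1*(-368)) - 1521455) = 625183*((20 + 368) - 1521455) = 625183*(388 - 1521455) = 625183*(-1521067) = -950945230261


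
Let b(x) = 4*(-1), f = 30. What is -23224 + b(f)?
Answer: -23228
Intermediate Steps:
b(x) = -4
-23224 + b(f) = -23224 - 4 = -23228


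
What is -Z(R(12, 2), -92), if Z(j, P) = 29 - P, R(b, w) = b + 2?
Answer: -121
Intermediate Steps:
R(b, w) = 2 + b
-Z(R(12, 2), -92) = -(29 - 1*(-92)) = -(29 + 92) = -1*121 = -121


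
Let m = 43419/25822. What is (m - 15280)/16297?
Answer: -394516741/420821134 ≈ -0.93749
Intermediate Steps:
m = 43419/25822 (m = 43419*(1/25822) = 43419/25822 ≈ 1.6815)
(m - 15280)/16297 = (43419/25822 - 15280)/16297 = -394516741/25822*1/16297 = -394516741/420821134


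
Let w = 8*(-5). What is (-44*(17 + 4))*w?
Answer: 36960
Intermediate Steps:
w = -40
(-44*(17 + 4))*w = -44*(17 + 4)*(-40) = -44*21*(-40) = -924*(-40) = 36960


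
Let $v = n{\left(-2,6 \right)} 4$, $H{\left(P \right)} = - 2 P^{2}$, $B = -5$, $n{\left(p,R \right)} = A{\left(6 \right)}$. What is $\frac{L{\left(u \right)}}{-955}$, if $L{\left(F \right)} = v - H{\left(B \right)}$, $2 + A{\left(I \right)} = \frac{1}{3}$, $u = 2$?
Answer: $- \frac{26}{573} \approx -0.045375$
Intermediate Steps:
$A{\left(I \right)} = - \frac{5}{3}$ ($A{\left(I \right)} = -2 + \frac{1}{3} = - \frac{5}{3}$)
$n{\left(p,R \right)} = - \frac{5}{3}$
$v = - \frac{20}{3}$ ($v = \left(- \frac{5}{3}\right) 4 = - \frac{20}{3} \approx -6.6667$)
$L{\left(F \right)} = \frac{130}{3}$ ($L{\left(F \right)} = - \frac{20}{3} - - 2 \left(-5\right)^{2} = - \frac{20}{3} - \left(-2\right) 25 = - \frac{20}{3} - -50 = - \frac{20}{3} + 50 = \frac{130}{3}$)
$\frac{L{\left(u \right)}}{-955} = \frac{130}{3 \left(-955\right)} = \frac{130}{3} \left(- \frac{1}{955}\right) = - \frac{26}{573}$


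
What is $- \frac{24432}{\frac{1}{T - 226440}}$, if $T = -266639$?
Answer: $12046906128$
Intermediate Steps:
$- \frac{24432}{\frac{1}{T - 226440}} = - \frac{24432}{\frac{1}{-266639 - 226440}} = - \frac{24432}{\frac{1}{-493079}} = - \frac{24432}{- \frac{1}{493079}} = \left(-24432\right) \left(-493079\right) = 12046906128$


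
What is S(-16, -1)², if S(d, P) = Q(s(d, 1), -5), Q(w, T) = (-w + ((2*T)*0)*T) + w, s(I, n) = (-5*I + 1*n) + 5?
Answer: 0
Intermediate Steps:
s(I, n) = 5 + n - 5*I (s(I, n) = (-5*I + n) + 5 = (n - 5*I) + 5 = 5 + n - 5*I)
Q(w, T) = 0 (Q(w, T) = (-w + 0*T) + w = (-w + 0) + w = -w + w = 0)
S(d, P) = 0
S(-16, -1)² = 0² = 0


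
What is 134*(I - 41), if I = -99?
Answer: -18760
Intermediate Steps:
134*(I - 41) = 134*(-99 - 41) = 134*(-140) = -18760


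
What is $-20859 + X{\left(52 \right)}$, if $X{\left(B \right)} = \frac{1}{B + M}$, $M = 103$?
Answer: $- \frac{3233144}{155} \approx -20859.0$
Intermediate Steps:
$X{\left(B \right)} = \frac{1}{103 + B}$ ($X{\left(B \right)} = \frac{1}{B + 103} = \frac{1}{103 + B}$)
$-20859 + X{\left(52 \right)} = -20859 + \frac{1}{103 + 52} = -20859 + \frac{1}{155} = - \frac{3233144}{155}$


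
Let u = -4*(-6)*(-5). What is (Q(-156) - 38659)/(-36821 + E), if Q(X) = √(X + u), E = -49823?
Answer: 38659/86644 - I*√69/43322 ≈ 0.44618 - 0.00019174*I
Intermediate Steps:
u = -120 (u = 24*(-5) = -120)
Q(X) = √(-120 + X) (Q(X) = √(X - 120) = √(-120 + X))
(Q(-156) - 38659)/(-36821 + E) = (√(-120 - 156) - 38659)/(-36821 - 49823) = (√(-276) - 38659)/(-86644) = (2*I*√69 - 38659)*(-1/86644) = (-38659 + 2*I*√69)*(-1/86644) = 38659/86644 - I*√69/43322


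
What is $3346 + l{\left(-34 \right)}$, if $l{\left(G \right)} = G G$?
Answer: $4502$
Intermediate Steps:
$l{\left(G \right)} = G^{2}$
$3346 + l{\left(-34 \right)} = 3346 + \left(-34\right)^{2} = 3346 + 1156 = 4502$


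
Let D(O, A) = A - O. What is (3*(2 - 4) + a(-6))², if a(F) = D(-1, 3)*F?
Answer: 900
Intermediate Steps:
a(F) = 4*F (a(F) = (3 - 1*(-1))*F = (3 + 1)*F = 4*F)
(3*(2 - 4) + a(-6))² = (3*(2 - 4) + 4*(-6))² = (3*(-2) - 24)² = (-6 - 24)² = (-30)² = 900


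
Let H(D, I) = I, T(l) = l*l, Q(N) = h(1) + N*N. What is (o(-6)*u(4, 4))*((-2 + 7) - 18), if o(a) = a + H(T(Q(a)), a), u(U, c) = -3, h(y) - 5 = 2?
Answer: -468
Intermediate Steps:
h(y) = 7 (h(y) = 5 + 2 = 7)
Q(N) = 7 + N² (Q(N) = 7 + N*N = 7 + N²)
T(l) = l²
o(a) = 2*a (o(a) = a + a = 2*a)
(o(-6)*u(4, 4))*((-2 + 7) - 18) = ((2*(-6))*(-3))*((-2 + 7) - 18) = (-12*(-3))*(5 - 18) = 36*(-13) = -468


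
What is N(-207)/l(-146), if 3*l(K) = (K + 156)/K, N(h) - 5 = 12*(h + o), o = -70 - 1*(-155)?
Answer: 319521/5 ≈ 63904.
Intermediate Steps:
o = 85 (o = -70 + 155 = 85)
N(h) = 1025 + 12*h (N(h) = 5 + 12*(h + 85) = 5 + 12*(85 + h) = 5 + (1020 + 12*h) = 1025 + 12*h)
l(K) = (156 + K)/(3*K) (l(K) = ((K + 156)/K)/3 = ((156 + K)/K)/3 = (156 + K)/(3*K))
N(-207)/l(-146) = (1025 + 12*(-207))/(((1/3)*(156 - 146)/(-146))) = (1025 - 2484)/(((1/3)*(-1/146)*10)) = -1459/(-5/219) = -1459*(-219/5) = 319521/5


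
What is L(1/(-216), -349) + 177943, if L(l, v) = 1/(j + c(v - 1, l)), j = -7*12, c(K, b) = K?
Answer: 77227261/434 ≈ 1.7794e+5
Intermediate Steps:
j = -84
L(l, v) = 1/(-85 + v) (L(l, v) = 1/(-84 + (v - 1)) = 1/(-84 + (-1 + v)) = 1/(-85 + v))
L(1/(-216), -349) + 177943 = 1/(-85 - 349) + 177943 = 1/(-434) + 177943 = -1/434 + 177943 = 77227261/434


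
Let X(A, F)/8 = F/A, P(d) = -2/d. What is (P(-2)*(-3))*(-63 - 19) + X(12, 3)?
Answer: 248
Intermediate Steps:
X(A, F) = 8*F/A (X(A, F) = 8*(F/A) = 8*F/A)
(P(-2)*(-3))*(-63 - 19) + X(12, 3) = (-2/(-2)*(-3))*(-63 - 19) + 8*3/12 = (-2*(-½)*(-3))*(-82) + 8*3*(1/12) = (1*(-3))*(-82) + 2 = -3*(-82) + 2 = 246 + 2 = 248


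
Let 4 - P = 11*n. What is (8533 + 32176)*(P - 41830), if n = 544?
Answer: -1946297290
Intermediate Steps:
P = -5980 (P = 4 - 11*544 = 4 - 1*5984 = 4 - 5984 = -5980)
(8533 + 32176)*(P - 41830) = (8533 + 32176)*(-5980 - 41830) = 40709*(-47810) = -1946297290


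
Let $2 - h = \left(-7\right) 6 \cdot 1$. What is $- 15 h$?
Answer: $-660$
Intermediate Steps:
$h = 44$ ($h = 2 - \left(-7\right) 6 \cdot 1 = 2 - \left(-42\right) 1 = 2 - -42 = 2 + 42 = 44$)
$- 15 h = \left(-15\right) 44 = -660$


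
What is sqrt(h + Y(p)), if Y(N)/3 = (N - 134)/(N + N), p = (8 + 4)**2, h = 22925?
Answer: sqrt(3301215)/12 ≈ 151.41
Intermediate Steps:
p = 144 (p = 12**2 = 144)
Y(N) = 3*(-134 + N)/(2*N) (Y(N) = 3*((N - 134)/(N + N)) = 3*((-134 + N)/((2*N))) = 3*((-134 + N)*(1/(2*N))) = 3*((-134 + N)/(2*N)) = 3*(-134 + N)/(2*N))
sqrt(h + Y(p)) = sqrt(22925 + (3/2 - 201/144)) = sqrt(22925 + (3/2 - 201*1/144)) = sqrt(22925 + (3/2 - 67/48)) = sqrt(22925 + 5/48) = sqrt(1100405/48) = sqrt(3301215)/12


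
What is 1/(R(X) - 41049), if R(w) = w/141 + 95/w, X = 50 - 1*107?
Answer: -141/5788201 ≈ -2.4360e-5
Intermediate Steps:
X = -57 (X = 50 - 107 = -57)
R(w) = 95/w + w/141 (R(w) = w*(1/141) + 95/w = w/141 + 95/w = 95/w + w/141)
1/(R(X) - 41049) = 1/((95/(-57) + (1/141)*(-57)) - 41049) = 1/((95*(-1/57) - 19/47) - 41049) = 1/((-5/3 - 19/47) - 41049) = 1/(-292/141 - 41049) = 1/(-5788201/141) = -141/5788201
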